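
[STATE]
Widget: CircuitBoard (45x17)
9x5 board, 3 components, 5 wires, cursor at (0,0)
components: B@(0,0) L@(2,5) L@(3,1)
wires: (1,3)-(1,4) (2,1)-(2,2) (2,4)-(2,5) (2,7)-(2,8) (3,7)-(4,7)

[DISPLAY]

   0 1 2 3 4 5 6 7 8                         
0  [B]                                       
                                             
1               · ─ ·                        
                                             
2       · ─ ·       · ─ L       · ─ ·        
                                             
3       L                       ·            
                                │            
4                               ·            
Cursor: (0,0)                                
                                             
                                             
                                             
                                             
                                             
                                             


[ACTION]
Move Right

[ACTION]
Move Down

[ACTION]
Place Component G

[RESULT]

   0 1 2 3 4 5 6 7 8                         
0   B                                        
                                             
1      [G]      · ─ ·                        
                                             
2       · ─ ·       · ─ L       · ─ ·        
                                             
3       L                       ·            
                                │            
4                               ·            
Cursor: (1,1)                                
                                             
                                             
                                             
                                             
                                             
                                             


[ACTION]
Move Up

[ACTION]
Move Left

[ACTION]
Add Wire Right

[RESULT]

   0 1 2 3 4 5 6 7 8                         
0  [B]─ ·                                    
                                             
1       G       · ─ ·                        
                                             
2       · ─ ·       · ─ L       · ─ ·        
                                             
3       L                       ·            
                                │            
4                               ·            
Cursor: (0,0)                                
                                             
                                             
                                             
                                             
                                             
                                             


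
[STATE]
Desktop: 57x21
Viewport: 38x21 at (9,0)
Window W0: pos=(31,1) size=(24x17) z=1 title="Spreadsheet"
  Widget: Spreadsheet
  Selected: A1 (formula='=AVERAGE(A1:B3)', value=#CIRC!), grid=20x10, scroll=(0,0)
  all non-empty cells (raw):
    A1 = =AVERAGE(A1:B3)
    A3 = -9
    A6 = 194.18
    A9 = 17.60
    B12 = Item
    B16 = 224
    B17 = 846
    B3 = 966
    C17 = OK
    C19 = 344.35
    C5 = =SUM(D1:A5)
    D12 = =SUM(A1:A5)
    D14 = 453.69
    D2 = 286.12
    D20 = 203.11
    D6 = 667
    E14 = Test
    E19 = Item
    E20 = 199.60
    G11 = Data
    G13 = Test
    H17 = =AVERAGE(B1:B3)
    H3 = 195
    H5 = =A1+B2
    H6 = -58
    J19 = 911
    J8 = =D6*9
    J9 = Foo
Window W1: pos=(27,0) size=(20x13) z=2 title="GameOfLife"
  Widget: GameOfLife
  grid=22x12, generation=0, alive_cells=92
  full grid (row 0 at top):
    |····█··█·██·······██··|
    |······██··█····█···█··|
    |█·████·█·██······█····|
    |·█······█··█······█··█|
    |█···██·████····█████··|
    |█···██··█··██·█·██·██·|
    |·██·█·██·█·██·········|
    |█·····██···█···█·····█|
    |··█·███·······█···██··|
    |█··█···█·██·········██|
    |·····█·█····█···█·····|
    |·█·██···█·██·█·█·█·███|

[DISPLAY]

                  ┏━━━━━━━━━━━━━━━━━━┓
                  ┃ GameOfLife       ┃
                  ┠──────────────────┨
                  ┃Gen: 0            ┃
                  ┃████·█·██······█··┃
                  ┃······█··█······█·┃
                  ┃··██·████····█████┃
                  ┃··██··█··██·█·██·█┃
                  ┃█·█·██·█·██·······┃
                  ┃····██···█···█····┃
                  ┃█·███·······█···██┃
                  ┃·█···█·██·········┃
                  ┗━━━━━━━━━━━━━━━━━━┛
                      ┃  7        0   
                      ┃  8        0   
                      ┃  9    17.60   
                      ┃ 10        0   
                      ┗━━━━━━━━━━━━━━━
                                      
                                      
                                      


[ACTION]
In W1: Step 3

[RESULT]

                  ┏━━━━━━━━━━━━━━━━━━┓
                  ┃ GameOfLife       ┃
                  ┠──────────────────┨
                  ┃Gen: 3            ┃
                  ┃█···█·█████·····██┃
                  ┃·██···██········█·┃
                  ┃██·██·█·····█····█┃
                  ┃····█····█···█··█·┃
                  ┃··█·····█···██····┃
                  ┃███····█████······┃
                  ┃······█·█·······██┃
                  ┃·█·█····██······██┃
                  ┗━━━━━━━━━━━━━━━━━━┛
                      ┃  7        0   
                      ┃  8        0   
                      ┃  9    17.60   
                      ┃ 10        0   
                      ┗━━━━━━━━━━━━━━━
                                      
                                      
                                      


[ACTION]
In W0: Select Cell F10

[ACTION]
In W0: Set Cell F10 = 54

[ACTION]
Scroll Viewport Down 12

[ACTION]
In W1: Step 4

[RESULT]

                  ┏━━━━━━━━━━━━━━━━━━┓
                  ┃ GameOfLife       ┃
                  ┠──────────────────┨
                  ┃Gen: 7            ┃
                  ┃··█······██·······┃
                  ┃·█······██·····██·┃
                  ┃··█····█··········┃
                  ┃··██···█·····██···┃
                  ┃·██·██····████·█··┃
                  ┃·██·█·····████··█·┃
                  ┃·██·······█·····█·┃
                  ┃·█··███·········█·┃
                  ┗━━━━━━━━━━━━━━━━━━┛
                      ┃  7        0   
                      ┃  8        0   
                      ┃  9    17.60   
                      ┃ 10        0   
                      ┗━━━━━━━━━━━━━━━
                                      
                                      
                                      


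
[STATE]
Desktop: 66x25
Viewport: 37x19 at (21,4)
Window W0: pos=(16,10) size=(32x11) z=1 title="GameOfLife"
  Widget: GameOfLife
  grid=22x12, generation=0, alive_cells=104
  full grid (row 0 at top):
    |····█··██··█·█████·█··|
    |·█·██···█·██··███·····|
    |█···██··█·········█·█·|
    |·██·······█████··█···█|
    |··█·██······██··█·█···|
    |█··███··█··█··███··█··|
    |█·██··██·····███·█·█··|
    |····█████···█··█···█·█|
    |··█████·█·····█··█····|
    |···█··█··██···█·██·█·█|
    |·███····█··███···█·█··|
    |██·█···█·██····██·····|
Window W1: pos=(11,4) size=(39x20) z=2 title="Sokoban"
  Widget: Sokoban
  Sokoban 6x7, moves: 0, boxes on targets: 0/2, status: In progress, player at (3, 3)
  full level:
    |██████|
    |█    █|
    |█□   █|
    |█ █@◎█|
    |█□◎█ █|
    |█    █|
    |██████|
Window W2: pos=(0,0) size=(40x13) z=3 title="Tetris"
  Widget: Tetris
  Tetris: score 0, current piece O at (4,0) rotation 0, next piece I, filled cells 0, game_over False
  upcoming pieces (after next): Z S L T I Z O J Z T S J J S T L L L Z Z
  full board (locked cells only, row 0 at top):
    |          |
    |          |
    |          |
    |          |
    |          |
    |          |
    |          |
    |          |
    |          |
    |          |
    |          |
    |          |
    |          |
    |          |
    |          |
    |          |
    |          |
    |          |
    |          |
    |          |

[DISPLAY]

                  ┃━━━━━━━━━┓        
                  ┃         ┃        
                  ┃─────────┨        
                  ┃         ┃        
                  ┃         ┃        
                  ┃         ┃        
                  ┃         ┃        
                  ┃         ┃        
━━━━━━━━━━━━━━━━━━┛         ┃        
                            ┃        
 0/2                        ┃        
                            ┃        
                            ┃        
                            ┃        
                            ┃        
                            ┃        
                            ┃        
                            ┃        
                            ┃        


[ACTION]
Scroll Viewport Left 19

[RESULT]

         │████                       
         │                           
         │                           
         │                           
         │                           
         │Score:                     
         │0                          
         │                           
━━━━━━━━━━━━━━━━━━━━━━━━━━━━━━━━━━━━━
         ┃██████                     
         ┃Moves: 0  0/2              
         ┃                           
         ┃                           
         ┃                           
         ┃                           
         ┃                           
         ┃                           
         ┃                           
         ┃                           


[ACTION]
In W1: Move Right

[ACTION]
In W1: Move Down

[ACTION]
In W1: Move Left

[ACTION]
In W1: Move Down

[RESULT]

         │████                       
         │                           
         │                           
         │                           
         │                           
         │Score:                     
         │0                          
         │                           
━━━━━━━━━━━━━━━━━━━━━━━━━━━━━━━━━━━━━
         ┃██████                     
         ┃Moves: 3  0/2              
         ┃                           
         ┃                           
         ┃                           
         ┃                           
         ┃                           
         ┃                           
         ┃                           
         ┃                           


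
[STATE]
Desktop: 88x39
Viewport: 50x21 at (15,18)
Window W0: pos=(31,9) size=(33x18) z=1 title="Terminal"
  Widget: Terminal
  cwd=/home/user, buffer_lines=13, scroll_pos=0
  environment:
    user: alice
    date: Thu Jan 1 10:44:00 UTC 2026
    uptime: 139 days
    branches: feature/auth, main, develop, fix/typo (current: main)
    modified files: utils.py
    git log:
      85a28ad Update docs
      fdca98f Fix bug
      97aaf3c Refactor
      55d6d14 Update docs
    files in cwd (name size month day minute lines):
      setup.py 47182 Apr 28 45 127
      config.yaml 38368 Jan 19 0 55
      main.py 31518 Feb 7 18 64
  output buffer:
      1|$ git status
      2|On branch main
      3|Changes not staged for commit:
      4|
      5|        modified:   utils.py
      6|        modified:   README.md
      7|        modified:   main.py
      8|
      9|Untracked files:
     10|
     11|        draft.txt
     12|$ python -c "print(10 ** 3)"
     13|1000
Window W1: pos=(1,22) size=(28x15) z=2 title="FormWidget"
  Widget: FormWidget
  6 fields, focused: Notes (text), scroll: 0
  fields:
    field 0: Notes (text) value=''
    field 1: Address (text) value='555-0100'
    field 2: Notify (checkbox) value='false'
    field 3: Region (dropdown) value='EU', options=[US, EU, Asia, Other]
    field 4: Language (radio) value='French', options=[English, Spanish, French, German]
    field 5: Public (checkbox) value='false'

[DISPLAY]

                ┃        modified:   main.py    ┃ 
                ┃                               ┃ 
                ┃Untracked files:               ┃ 
                ┃                               ┃ 
━━━━━━━━━━━━━┓  ┃        draft.txt              ┃ 
             ┃  ┃$ python -c "print(10 ** 3)"   ┃ 
─────────────┨  ┃1000                           ┃ 
 [          ]┃  ┃$ █                            ┃ 
 [555-0100  ]┃  ┗━━━━━━━━━━━━━━━━━━━━━━━━━━━━━━━┛ 
 [ ]         ┃                                    
 [EU       ▼]┃                                    
 ( ) English ┃                                    
 [ ]         ┃                                    
             ┃                                    
             ┃                                    
             ┃                                    
             ┃                                    
             ┃                                    
━━━━━━━━━━━━━┛                                    
                                                  
                                                  


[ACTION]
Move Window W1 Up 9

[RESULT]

 [ ]         ┃  ┃        modified:   main.py    ┃ 
 [EU       ▼]┃  ┃                               ┃ 
 ( ) English ┃  ┃Untracked files:               ┃ 
 [ ]         ┃  ┃                               ┃ 
             ┃  ┃        draft.txt              ┃ 
             ┃  ┃$ python -c "print(10 ** 3)"   ┃ 
             ┃  ┃1000                           ┃ 
             ┃  ┃$ █                            ┃ 
             ┃  ┗━━━━━━━━━━━━━━━━━━━━━━━━━━━━━━━┛ 
━━━━━━━━━━━━━┛                                    
                                                  
                                                  
                                                  
                                                  
                                                  
                                                  
                                                  
                                                  
                                                  
                                                  
                                                  


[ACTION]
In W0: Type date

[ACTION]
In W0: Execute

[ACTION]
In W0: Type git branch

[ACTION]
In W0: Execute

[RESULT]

 [ ]         ┃  ┃$ date                         ┃ 
 [EU       ▼]┃  ┃Thu Jan 1 10:44:00 UTC 2026    ┃ 
 ( ) English ┃  ┃$ git branch                   ┃ 
 [ ]         ┃  ┃  feature/auth                 ┃ 
             ┃  ┃* main                         ┃ 
             ┃  ┃  develop                      ┃ 
             ┃  ┃  fix/typo                     ┃ 
             ┃  ┃$ █                            ┃ 
             ┃  ┗━━━━━━━━━━━━━━━━━━━━━━━━━━━━━━━┛ 
━━━━━━━━━━━━━┛                                    
                                                  
                                                  
                                                  
                                                  
                                                  
                                                  
                                                  
                                                  
                                                  
                                                  
                                                  


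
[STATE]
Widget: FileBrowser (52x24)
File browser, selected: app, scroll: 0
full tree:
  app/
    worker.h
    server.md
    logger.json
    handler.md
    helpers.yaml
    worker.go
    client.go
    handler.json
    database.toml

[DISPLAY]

> [-] app/                                          
    worker.h                                        
    server.md                                       
    logger.json                                     
    handler.md                                      
    helpers.yaml                                    
    worker.go                                       
    client.go                                       
    handler.json                                    
    database.toml                                   
                                                    
                                                    
                                                    
                                                    
                                                    
                                                    
                                                    
                                                    
                                                    
                                                    
                                                    
                                                    
                                                    
                                                    


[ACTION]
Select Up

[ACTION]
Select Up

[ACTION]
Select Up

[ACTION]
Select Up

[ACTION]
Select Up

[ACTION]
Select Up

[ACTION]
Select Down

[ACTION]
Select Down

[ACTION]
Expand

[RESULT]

  [-] app/                                          
    worker.h                                        
  > server.md                                       
    logger.json                                     
    handler.md                                      
    helpers.yaml                                    
    worker.go                                       
    client.go                                       
    handler.json                                    
    database.toml                                   
                                                    
                                                    
                                                    
                                                    
                                                    
                                                    
                                                    
                                                    
                                                    
                                                    
                                                    
                                                    
                                                    
                                                    


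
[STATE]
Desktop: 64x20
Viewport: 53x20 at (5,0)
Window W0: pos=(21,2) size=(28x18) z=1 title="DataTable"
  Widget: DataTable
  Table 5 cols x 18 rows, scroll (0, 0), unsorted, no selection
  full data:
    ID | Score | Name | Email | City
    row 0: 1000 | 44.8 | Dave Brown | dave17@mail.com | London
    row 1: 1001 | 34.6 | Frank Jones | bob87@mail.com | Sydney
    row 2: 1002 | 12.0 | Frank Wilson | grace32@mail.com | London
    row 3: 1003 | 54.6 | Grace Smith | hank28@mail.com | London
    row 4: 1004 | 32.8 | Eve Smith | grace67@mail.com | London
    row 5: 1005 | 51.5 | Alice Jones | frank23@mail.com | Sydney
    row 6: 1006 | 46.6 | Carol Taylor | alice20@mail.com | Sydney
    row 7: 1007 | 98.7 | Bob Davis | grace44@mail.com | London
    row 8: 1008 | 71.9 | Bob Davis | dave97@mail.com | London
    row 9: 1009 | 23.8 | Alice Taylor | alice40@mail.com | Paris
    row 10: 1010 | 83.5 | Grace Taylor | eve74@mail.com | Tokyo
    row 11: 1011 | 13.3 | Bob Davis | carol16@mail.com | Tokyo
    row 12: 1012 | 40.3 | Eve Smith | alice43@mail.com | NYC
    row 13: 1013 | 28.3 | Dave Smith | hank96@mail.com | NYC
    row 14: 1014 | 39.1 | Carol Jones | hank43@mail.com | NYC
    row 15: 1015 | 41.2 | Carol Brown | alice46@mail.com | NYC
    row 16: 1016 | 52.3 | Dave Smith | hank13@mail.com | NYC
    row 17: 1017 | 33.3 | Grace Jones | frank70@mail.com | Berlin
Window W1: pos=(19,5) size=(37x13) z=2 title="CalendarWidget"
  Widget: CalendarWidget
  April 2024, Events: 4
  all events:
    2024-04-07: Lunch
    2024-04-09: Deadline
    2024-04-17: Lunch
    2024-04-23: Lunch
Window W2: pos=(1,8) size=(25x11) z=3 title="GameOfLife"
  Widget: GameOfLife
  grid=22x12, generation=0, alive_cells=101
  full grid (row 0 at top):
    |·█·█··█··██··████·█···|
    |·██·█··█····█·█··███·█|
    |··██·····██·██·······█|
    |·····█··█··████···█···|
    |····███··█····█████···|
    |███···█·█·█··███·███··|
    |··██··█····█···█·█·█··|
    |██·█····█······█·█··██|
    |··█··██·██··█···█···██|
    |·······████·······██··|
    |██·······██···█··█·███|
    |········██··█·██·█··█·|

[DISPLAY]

                                                     
                                                     
                ┏━━━━━━━━━━━━━━━━━━━━━━━━━━┓         
                ┃ DataTable                ┃         
                ┠──────────────────────────┨         
              ┏━━━━━━━━━━━━━━━━━━━━━━━━━━━━━━━━━━━┓  
              ┃ CalendarWidget                    ┃  
              ┠───────────────────────────────────┨  
━━━━━━━━━━━━━━━━━━━━┓       April 2024            ┃  
meOfLife            ┃We Th Fr Sa Su               ┃  
────────────────────┨ 3  4  5  6  7*              ┃  
: 0                 ┃ 10 11 12 13 14              ┃  
··█··█··████···█··· ┃17* 18 19 20 21              ┃  
·███··█····█████··· ┃ 24 25 26 27 28              ┃  
···█·█·█··███·███·· ┃                             ┃  
█··█····█···█·█·█·· ┃                             ┃  
█····█······█·█··██ ┃                             ┃  
··██·██··█···█···██ ┃━━━━━━━━━━━━━━━━━━━━━━━━━━━━━┛  
━━━━━━━━━━━━━━━━━━━━┛│13.3 │Bob Davis   │ca┃         
                ┗━━━━━━━━━━━━━━━━━━━━━━━━━━┛         


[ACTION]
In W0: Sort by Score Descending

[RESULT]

                                                     
                                                     
                ┏━━━━━━━━━━━━━━━━━━━━━━━━━━┓         
                ┃ DataTable                ┃         
                ┠──────────────────────────┨         
              ┏━━━━━━━━━━━━━━━━━━━━━━━━━━━━━━━━━━━┓  
              ┃ CalendarWidget                    ┃  
              ┠───────────────────────────────────┨  
━━━━━━━━━━━━━━━━━━━━┓       April 2024            ┃  
meOfLife            ┃We Th Fr Sa Su               ┃  
────────────────────┨ 3  4  5  6  7*              ┃  
: 0                 ┃ 10 11 12 13 14              ┃  
··█··█··████···█··· ┃17* 18 19 20 21              ┃  
·███··█····█████··· ┃ 24 25 26 27 28              ┃  
···█·█·█··███·███·· ┃                             ┃  
█··█····█···█·█·█·· ┃                             ┃  
█····█······█·█··██ ┃                             ┃  
··██·██··█···█···██ ┃━━━━━━━━━━━━━━━━━━━━━━━━━━━━━┛  
━━━━━━━━━━━━━━━━━━━━┛│34.6 │Frank Jones │bo┃         
                ┗━━━━━━━━━━━━━━━━━━━━━━━━━━┛         


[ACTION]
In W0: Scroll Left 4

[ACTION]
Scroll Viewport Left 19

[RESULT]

                                                     
                                                     
                     ┏━━━━━━━━━━━━━━━━━━━━━━━━━━┓    
                     ┃ DataTable                ┃    
                     ┠──────────────────────────┨    
                   ┏━━━━━━━━━━━━━━━━━━━━━━━━━━━━━━━━━
                   ┃ CalendarWidget                  
                   ┠─────────────────────────────────
 ┏━━━━━━━━━━━━━━━━━━━━━━━┓       April 2024          
 ┃ GameOfLife            ┃We Th Fr Sa Su             
 ┠───────────────────────┨ 3  4  5  6  7*            
 ┃Gen: 0                 ┃ 10 11 12 13 14            
 ┃·····█··█··████···█··· ┃17* 18 19 20 21            
 ┃····███··█····█████··· ┃ 24 25 26 27 28            
 ┃███···█·█·█··███·███·· ┃                           
 ┃··██··█····█···█·█·█·· ┃                           
 ┃██·█····█······█·█··██ ┃                           
 ┃··█··██·██··█···█···██ ┃━━━━━━━━━━━━━━━━━━━━━━━━━━━
 ┗━━━━━━━━━━━━━━━━━━━━━━━┛│34.6 │Frank Jones │bo┃    
                     ┗━━━━━━━━━━━━━━━━━━━━━━━━━━┛    


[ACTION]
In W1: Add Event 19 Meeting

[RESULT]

                                                     
                                                     
                     ┏━━━━━━━━━━━━━━━━━━━━━━━━━━┓    
                     ┃ DataTable                ┃    
                     ┠──────────────────────────┨    
                   ┏━━━━━━━━━━━━━━━━━━━━━━━━━━━━━━━━━
                   ┃ CalendarWidget                  
                   ┠─────────────────────────────────
 ┏━━━━━━━━━━━━━━━━━━━━━━━┓       April 2024          
 ┃ GameOfLife            ┃We Th Fr Sa Su             
 ┠───────────────────────┨ 3  4  5  6  7*            
 ┃Gen: 0                 ┃ 10 11 12 13 14            
 ┃·····█··█··████···█··· ┃17* 18 19* 20 21           
 ┃····███··█····█████··· ┃ 24 25 26 27 28            
 ┃███···█·█·█··███·███·· ┃                           
 ┃··██··█····█···█·█·█·· ┃                           
 ┃██·█····█······█·█··██ ┃                           
 ┃··█··██·██··█···█···██ ┃━━━━━━━━━━━━━━━━━━━━━━━━━━━
 ┗━━━━━━━━━━━━━━━━━━━━━━━┛│34.6 │Frank Jones │bo┃    
                     ┗━━━━━━━━━━━━━━━━━━━━━━━━━━┛    


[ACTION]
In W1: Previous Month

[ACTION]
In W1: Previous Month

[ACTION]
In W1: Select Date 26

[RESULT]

                                                     
                                                     
                     ┏━━━━━━━━━━━━━━━━━━━━━━━━━━┓    
                     ┃ DataTable                ┃    
                     ┠──────────────────────────┨    
                   ┏━━━━━━━━━━━━━━━━━━━━━━━━━━━━━━━━━
                   ┃ CalendarWidget                  
                   ┠─────────────────────────────────
 ┏━━━━━━━━━━━━━━━━━━━━━━━┓     February 2024         
 ┃ GameOfLife            ┃We Th Fr Sa Su             
 ┠───────────────────────┨    1  2  3  4             
 ┃Gen: 0                 ┃ 7  8  9 10 11             
 ┃·····█··█··████···█··· ┃14 15 16 17 18             
 ┃····███··█····█████··· ┃21 22 23 24 25             
 ┃███···█·█·█··███·███·· ┃7 28 29                    
 ┃··██··█····█···█·█·█·· ┃                           
 ┃██·█····█······█·█··██ ┃                           
 ┃··█··██·██··█···█···██ ┃━━━━━━━━━━━━━━━━━━━━━━━━━━━
 ┗━━━━━━━━━━━━━━━━━━━━━━━┛│34.6 │Frank Jones │bo┃    
                     ┗━━━━━━━━━━━━━━━━━━━━━━━━━━┛    


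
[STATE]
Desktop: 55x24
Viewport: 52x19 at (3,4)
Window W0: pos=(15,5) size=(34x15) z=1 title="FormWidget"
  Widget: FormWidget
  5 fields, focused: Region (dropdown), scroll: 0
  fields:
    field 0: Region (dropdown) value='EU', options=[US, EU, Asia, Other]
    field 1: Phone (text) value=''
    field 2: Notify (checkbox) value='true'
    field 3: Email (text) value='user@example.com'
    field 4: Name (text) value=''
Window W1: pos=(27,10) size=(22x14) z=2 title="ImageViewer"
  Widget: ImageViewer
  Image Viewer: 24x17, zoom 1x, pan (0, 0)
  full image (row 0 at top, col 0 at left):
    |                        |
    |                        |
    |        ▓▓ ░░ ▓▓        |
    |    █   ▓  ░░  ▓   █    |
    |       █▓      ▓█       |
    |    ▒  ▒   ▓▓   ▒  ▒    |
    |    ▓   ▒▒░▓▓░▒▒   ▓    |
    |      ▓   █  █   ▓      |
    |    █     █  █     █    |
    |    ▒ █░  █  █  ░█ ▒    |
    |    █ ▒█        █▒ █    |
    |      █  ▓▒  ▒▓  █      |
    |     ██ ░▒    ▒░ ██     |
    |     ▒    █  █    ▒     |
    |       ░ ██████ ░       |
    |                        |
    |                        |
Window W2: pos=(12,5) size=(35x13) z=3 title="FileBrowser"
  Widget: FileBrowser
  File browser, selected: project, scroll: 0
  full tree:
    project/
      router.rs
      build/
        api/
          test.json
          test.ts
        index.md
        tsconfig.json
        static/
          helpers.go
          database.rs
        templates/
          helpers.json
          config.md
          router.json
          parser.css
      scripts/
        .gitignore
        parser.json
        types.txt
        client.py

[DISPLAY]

                                                    
         ┏━━━━━━━━━━━━━━━━━━━━━━━━━━━━━━━━━┓━┓      
         ┃ FileBrowser                     ┃ ┃      
         ┠─────────────────────────────────┨─┨      
         ┃> [-] project/                   ┃]┃      
         ┃    router.rs                    ┃]┃      
         ┃    [+] build/                   ┃━┓      
         ┃    [+] scripts/                 ┃ ┃      
         ┃                                 ┃─┨      
         ┃                                 ┃ ┃      
         ┃                                 ┃ ┃      
         ┃                                 ┃ ┃      
         ┃                                 ┃█┃      
         ┗━━━━━━━━━━━━━━━━━━━━━━━━━━━━━━━━━┛ ┃      
            ┃           ┃    ▒  ▒   ▓▓   ▒  ▒┃      
            ┗━━━━━━━━━━━┃    ▓   ▒▒░▓▓░▒▒   ▓┃      
                        ┃      ▓   █  █   ▓  ┃      
                        ┃    █     █  █     █┃      
                        ┃    ▒ █░  █  █  ░█ ▒┃      


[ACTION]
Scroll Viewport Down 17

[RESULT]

         ┏━━━━━━━━━━━━━━━━━━━━━━━━━━━━━━━━━┓━┓      
         ┃ FileBrowser                     ┃ ┃      
         ┠─────────────────────────────────┨─┨      
         ┃> [-] project/                   ┃]┃      
         ┃    router.rs                    ┃]┃      
         ┃    [+] build/                   ┃━┓      
         ┃    [+] scripts/                 ┃ ┃      
         ┃                                 ┃─┨      
         ┃                                 ┃ ┃      
         ┃                                 ┃ ┃      
         ┃                                 ┃ ┃      
         ┃                                 ┃█┃      
         ┗━━━━━━━━━━━━━━━━━━━━━━━━━━━━━━━━━┛ ┃      
            ┃           ┃    ▒  ▒   ▓▓   ▒  ▒┃      
            ┗━━━━━━━━━━━┃    ▓   ▒▒░▓▓░▒▒   ▓┃      
                        ┃      ▓   █  █   ▓  ┃      
                        ┃    █     █  █     █┃      
                        ┃    ▒ █░  █  █  ░█ ▒┃      
                        ┗━━━━━━━━━━━━━━━━━━━━┛      


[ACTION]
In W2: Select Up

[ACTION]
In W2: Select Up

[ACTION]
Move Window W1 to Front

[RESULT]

         ┏━━━━━━━━━━━━━━━━━━━━━━━━━━━━━━━━━┓━┓      
         ┃ FileBrowser                     ┃ ┃      
         ┠─────────────────────────────────┨─┨      
         ┃> [-] project/                   ┃]┃      
         ┃    router.rs                    ┃]┃      
         ┃    [+] build/┏━━━━━━━━━━━━━━━━━━━━┓      
         ┃    [+] script┃ ImageViewer        ┃      
         ┃              ┠────────────────────┨      
         ┃              ┃                    ┃      
         ┃              ┃                    ┃      
         ┃              ┃        ▓▓ ░░ ▓▓    ┃      
         ┃              ┃    █   ▓  ░░  ▓   █┃      
         ┗━━━━━━━━━━━━━━┃       █▓      ▓█   ┃      
            ┃           ┃    ▒  ▒   ▓▓   ▒  ▒┃      
            ┗━━━━━━━━━━━┃    ▓   ▒▒░▓▓░▒▒   ▓┃      
                        ┃      ▓   █  █   ▓  ┃      
                        ┃    █     █  █     █┃      
                        ┃    ▒ █░  █  █  ░█ ▒┃      
                        ┗━━━━━━━━━━━━━━━━━━━━┛      


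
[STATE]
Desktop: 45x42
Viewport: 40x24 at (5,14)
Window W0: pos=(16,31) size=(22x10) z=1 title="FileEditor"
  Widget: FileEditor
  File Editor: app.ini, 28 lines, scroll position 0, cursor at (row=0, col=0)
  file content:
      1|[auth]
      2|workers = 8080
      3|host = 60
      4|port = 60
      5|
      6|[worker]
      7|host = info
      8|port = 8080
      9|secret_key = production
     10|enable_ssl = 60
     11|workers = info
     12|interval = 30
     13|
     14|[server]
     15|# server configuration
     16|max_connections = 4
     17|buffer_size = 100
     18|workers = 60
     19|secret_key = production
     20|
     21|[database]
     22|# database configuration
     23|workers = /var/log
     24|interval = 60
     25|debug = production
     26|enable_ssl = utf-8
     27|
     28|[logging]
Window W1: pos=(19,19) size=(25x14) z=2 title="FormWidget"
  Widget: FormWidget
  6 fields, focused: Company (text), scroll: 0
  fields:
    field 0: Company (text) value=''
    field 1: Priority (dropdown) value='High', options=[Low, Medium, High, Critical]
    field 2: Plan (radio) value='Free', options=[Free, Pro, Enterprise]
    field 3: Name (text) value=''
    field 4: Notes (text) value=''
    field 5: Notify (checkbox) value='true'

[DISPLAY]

                                        
                                        
                                        
                                        
                                        
              ┏━━━━━━━━━━━━━━━━━━━━━━━┓ 
              ┃ FormWidget            ┃ 
              ┠───────────────────────┨ 
              ┃> Company:    [       ]┃ 
              ┃  Priority:   [High  ▼]┃ 
              ┃  Plan:       (●) Free ┃ 
              ┃  Name:       [       ]┃ 
              ┃  Notes:      [       ]┃ 
              ┃  Notify:     [x]      ┃ 
              ┃                       ┃ 
              ┃                       ┃ 
              ┃                       ┃ 
           ┏━━┃                       ┃ 
           ┃ F┗━━━━━━━━━━━━━━━━━━━━━━━┛ 
           ┠────────────────────┨       
           ┃█auth]             ▲┃       
           ┃workers = 8080     █┃       
           ┃host = 60          ░┃       
           ┃port = 60          ░┃       


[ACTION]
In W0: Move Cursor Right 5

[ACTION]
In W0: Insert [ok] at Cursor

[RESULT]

                                        
                                        
                                        
                                        
                                        
              ┏━━━━━━━━━━━━━━━━━━━━━━━┓ 
              ┃ FormWidget            ┃ 
              ┠───────────────────────┨ 
              ┃> Company:    [       ]┃ 
              ┃  Priority:   [High  ▼]┃ 
              ┃  Plan:       (●) Free ┃ 
              ┃  Name:       [       ]┃ 
              ┃  Notes:      [       ]┃ 
              ┃  Notify:     [x]      ┃ 
              ┃                       ┃ 
              ┃                       ┃ 
              ┃                       ┃ 
           ┏━━┃                       ┃ 
           ┃ F┗━━━━━━━━━━━━━━━━━━━━━━━┛ 
           ┠────────────────────┨       
           ┃[authok█           ▲┃       
           ┃workers = 8080     █┃       
           ┃host = 60          ░┃       
           ┃port = 60          ░┃       


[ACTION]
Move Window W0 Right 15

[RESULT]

                                        
                                        
                                        
                                        
                                        
              ┏━━━━━━━━━━━━━━━━━━━━━━━┓ 
              ┃ FormWidget            ┃ 
              ┠───────────────────────┨ 
              ┃> Company:    [       ]┃ 
              ┃  Priority:   [High  ▼]┃ 
              ┃  Plan:       (●) Free ┃ 
              ┃  Name:       [       ]┃ 
              ┃  Notes:      [       ]┃ 
              ┃  Notify:     [x]      ┃ 
              ┃                       ┃ 
              ┃                       ┃ 
              ┃                       ┃ 
              ┃                       ┃┓
              ┗━━━━━━━━━━━━━━━━━━━━━━━┛┃
                  ┠────────────────────┨
                  ┃[authok█           ▲┃
                  ┃workers = 8080     █┃
                  ┃host = 60          ░┃
                  ┃port = 60          ░┃
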